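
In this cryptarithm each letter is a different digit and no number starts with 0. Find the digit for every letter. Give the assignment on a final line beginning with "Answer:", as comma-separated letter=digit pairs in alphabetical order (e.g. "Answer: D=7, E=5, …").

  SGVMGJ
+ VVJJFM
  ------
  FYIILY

Step 1. [col 1: J + M ≡ Y (mod 10)] no forcing yet in column 1 (carry-in 0); J=2 is free and consistent — try it, so J=2.
Step 2. [col 1: J + M ≡ Y (mod 10)] Y=7 is one option consistent with column 1 (J + M ≡ Y (mod 10), carry-in 0) — take it. So Y=7.
Step 3. [col 1: J + M ≡ Y (mod 10)] column 1 reads J+M+carry(0)=Y with J=2, Y=7; with digits 2,7 already taken and all letters distinct, the only value for M is 5 ⇒ M=5.
Step 4. [col 2: G + F ≡ L (mod 10)] L=0 is one option consistent with column 2 (G + F ≡ L (mod 10), carry-in 0) — take it, so L=0.
Step 5. [col 2: G + F ≡ L (mod 10)] column 2 (G + F ≡ L (mod 10), carry-in 0) doesn't pin G yet; pick G=1 and continue. So G=1.
Step 6. [col 2: G + F ≡ L (mod 10)] column 2 reads G+F+carry(0)=L with G=1, L=0; with digits 0,1,2,5,7 already taken and all letters distinct, the only value for F is 9, so F=9.
Step 7. [col 3: M + J ≡ I (mod 10)] from column 3 (M=5, J=2, carry-in 1, digits 0,1,2,5,7,9 already taken and all letters distinct): I must equal 8, so I=8.
Step 8. [col 4: V + J ≡ I (mod 10)] in column 4 we have V+J≡I with carry-in 0; given J=2, I=8 and digits 0,1,2,5,7,8,9 already taken and all letters distinct, that pins V to 6 ⇒ V=6.
Step 9. [col 6: S + V ≡ F (mod 10)] column 6 reads S+V+carry(0)=F with V=6, F=9; with digits 0,1,2,5,6,7,8,9 already taken and all letters distinct, the only value for S is 3. So S=3.

Answer: F=9, G=1, I=8, J=2, L=0, M=5, S=3, V=6, Y=7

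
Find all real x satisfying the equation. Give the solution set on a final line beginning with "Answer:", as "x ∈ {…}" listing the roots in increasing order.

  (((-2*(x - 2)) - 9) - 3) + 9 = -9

Step 1. [(((-2*(x - 2)) - 9) - 3) + 9 = -9] subtract 9: x sits inside (… + 9), so sub: ((-2*(x - 2)) - 9) - 3 = -18.
Step 2. [((-2*(x - 2)) - 9) - 3 = -18] peel the -3: add 3 from each side. So sub: (-2*(x - 2)) - 9 = -15.
Step 3. [(-2*(x - 2)) - 9 = -15] 9 comes off first (add 9). So sub: -2*(x - 2) = -6.
Step 4. [-2*(x - 2) = -6] leading coefficient -2: divide by -2. So div: x - 2 = 3.
Step 5. [x - 2 = 3] -2 is outermost — add 2 both sides ⇒ sub: x = 5.

Answer: x ∈ {5}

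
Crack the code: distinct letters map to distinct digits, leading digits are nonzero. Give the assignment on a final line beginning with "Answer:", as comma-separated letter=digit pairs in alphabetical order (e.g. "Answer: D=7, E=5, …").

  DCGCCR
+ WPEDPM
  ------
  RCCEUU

Step 1. [col 1: R + M ≡ U (mod 10)] several values work for R in column 1 (R + M ≡ U (mod 10), carry-in 0); try R=8, so R=8.
Step 2. [col 1: R + M ≡ U (mod 10)] no forcing yet in column 1 (carry-in 0); M=9 is free and consistent — try it. So M=9.
Step 3. [col 1: R + M ≡ U (mod 10)] column 1: given R=8, M=9, carry-in 0, and digits 8,9 already taken and all letters distinct, R+M≡U (mod 10) forces U=7, so U=7.
Step 4. [col 2: C + P ≡ U (mod 10)] no forcing yet in column 2 (carry-in 1); P=0 is free and consistent — try it. So P=0.
Step 5. [col 2: C + P ≡ U (mod 10)] column 2 reads C+P+carry(1)=U with P=0, U=7; with digits 0,7,8,9 already taken and all letters distinct, the only value for C is 6 ⇒ C=6.
Step 6. [col 3: C + D ≡ E (mod 10)] column 3: given C=6, carry-in 0, and digits 0,6,7,8,9 already taken and all letters distinct, C+D≡E (mod 10) forces D=5 ⇒ D=5.
Step 7. [col 3: C + D ≡ E (mod 10)] in column 3 we have C+D≡E with carry-in 0; given C=6, D=5 and digits 0,5,6,7,8,9 already taken and all letters distinct, that pins E to 1. So E=1.
Step 8. [col 4: G + E ≡ C (mod 10)] in column 4 we have G+E≡C with carry-in 1; given E=1, C=6 and digits 0,1,5,6,7,8,9 already taken and all letters distinct, that pins G to 4. So G=4.
Step 9. [col 6: D + W ≡ R (mod 10)] column 6: given D=5, R=8, carry-in 0, and digits 0,1,4,5,6,7,8,9 already taken and all letters distinct, D+W≡R (mod 10) forces W=3 ⇒ W=3.

Answer: C=6, D=5, E=1, G=4, M=9, P=0, R=8, U=7, W=3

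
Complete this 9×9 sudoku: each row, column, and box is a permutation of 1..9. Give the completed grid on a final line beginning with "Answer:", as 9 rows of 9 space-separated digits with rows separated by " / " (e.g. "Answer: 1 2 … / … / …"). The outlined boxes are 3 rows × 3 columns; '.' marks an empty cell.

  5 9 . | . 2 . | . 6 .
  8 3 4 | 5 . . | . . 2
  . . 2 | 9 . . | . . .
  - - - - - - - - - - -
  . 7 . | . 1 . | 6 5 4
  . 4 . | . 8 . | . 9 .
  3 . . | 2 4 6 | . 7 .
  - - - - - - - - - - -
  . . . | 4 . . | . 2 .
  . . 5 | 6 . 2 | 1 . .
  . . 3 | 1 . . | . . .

Step 1. [r6c7∈{8}] only 8 remains possible at r6c7, so r6c7=8.
Step 2. [r1c4∈{3,7,8}] col 4 places 8 nowhere but r1c4, so r1c4=8.
Step 3. [r8c2∈{8}] only 8 remains possible at r8c2. So r8c2=8.
Step 4. [r6c9∈{1}] only 1 remains possible at r6c9, so r6c9=1.
Step 5. [r5c9∈{3}] only 3 remains possible at r5c9, so r5c9=3.
Step 6. [r1c9∈{7}] r1c9 is down to just 7, so r1c9=7.
Step 7. [r7c3∈{1,6,7,9}] r7c3 is the only open cell in col 3 admitting 7. So r7c3=7.
Step 8. [r8c9∈{9}] r8c9 has the single candidate 9 ⇒ r8c9=9.
Step 9. [r8c5∈{3,7}] 7 has one home in row 8: r8c5, so r8c5=7.
Step 10. [r4c6∈{3,9}] r4c6 is the only open cell in box 5 admitting 9, so r4c6=9.
Step 11. [r1c3∈{1}] r1c3 is down to just 1. So r1c3=1.
Step 12. [r3c2∈{6}] nothing but 6 survives at r3c2. So r3c2=6.
Step 13. [r3c5∈{3}] only 3 remains possible at r3c5 ⇒ r3c5=3.
Step 14. [r5c6∈{5,7}] 5 has one home in row 5: r5c6 ⇒ r5c6=5.
Step 15. [r9c6∈{8}] nothing but 8 survives at r9c6, so r9c6=8.
Step 16. [r9c8∈{4}] r9c8 has the single candidate 4 ⇒ r9c8=4.
Step 17. [r5c1∈{1,2,6}] r5c1 is the only open cell in row 5 admitting 1 ⇒ r5c1=1.
Step 18. [r7c9∈{5,6,8}] row 7 places 8 nowhere but r7c9. So r7c9=8.
Step 19. [r1c6∈{4}] r1c6 is down to just 4 ⇒ r1c6=4.
Step 20. [r3c9∈{5}] nothing but 5 survives at r3c9, so r3c9=5.
Step 21. [r2c6∈{1,7}] 7 has one home in row 2: r2c6, so r2c6=7.
Step 22. [r7c1∈{6,9}] 6 has one home in row 7: r7c1, so r7c1=6.
Step 23. [r7c5∈{5,9}] in row 7, 9 fits only at r7c5 ⇒ r7c5=9.
Step 24. [r7c7∈{3,5}] r7c7 is the only open cell in row 7 admitting 5. So r7c7=5.
Step 25. [r4c1∈{2}] r4c1's peers cover all but 2 ⇒ r4c1=2.
Step 26. [r3c8∈{1,8}] r3c8 is the only open cell in row 3 admitting 8. So r3c8=8.
Step 27. [r2c7∈{9}] r2c7 is down to just 9. So r2c7=9.
Step 28. [r9c9∈{6}] only 6 remains possible at r9c9. So r9c9=6.
Step 29. [r7c6∈{3}] r7c6 has the single candidate 3, so r7c6=3.
Step 30. [r2c5∈{6}] nothing but 6 survives at r2c5, so r2c5=6.
Step 31. [r6c3∈{9}] r6c3 has the single candidate 9 ⇒ r6c3=9.
Step 32. [r2c8∈{1}] only 1 remains possible at r2c8 ⇒ r2c8=1.
Step 33. [r3c1∈{7}] r3c1 is down to just 7 ⇒ r3c1=7.
Step 34. [r1c7∈{3}] r1c7 has the single candidate 3 ⇒ r1c7=3.
Step 35. [r4c3∈{8}] nothing but 8 survives at r4c3 ⇒ r4c3=8.
Step 36. [r7c2∈{1}] r7c2 has the single candidate 1. So r7c2=1.
Step 37. [r9c2∈{2}] r9c2 has the single candidate 2. So r9c2=2.
Step 38. [r6c2∈{5}] nothing but 5 survives at r6c2, so r6c2=5.
Step 39. [r8c1∈{4}] only 4 remains possible at r8c1 ⇒ r8c1=4.
Step 40. [r3c7∈{4}] r3c7's peers cover all but 4 ⇒ r3c7=4.
Step 41. [r8c8∈{3}] r8c8 is down to just 3. So r8c8=3.
Step 42. [r4c4∈{3}] r4c4's peers cover all but 3, so r4c4=3.
Step 43. [r9c1∈{9}] only 9 remains possible at r9c1 ⇒ r9c1=9.
Step 44. [r9c5∈{5}] r9c5 has the single candidate 5, so r9c5=5.
Step 45. [r9c7∈{7}] nothing but 7 survives at r9c7, so r9c7=7.
Step 46. [r5c3∈{6}] only 6 remains possible at r5c3 ⇒ r5c3=6.
Step 47. [r5c7∈{2}] nothing but 2 survives at r5c7, so r5c7=2.
Step 48. [r5c4∈{7}] r5c4's peers cover all but 7. So r5c4=7.
Step 49. [r3c6∈{1}] only 1 remains possible at r3c6 ⇒ r3c6=1.

Answer: 5 9 1 8 2 4 3 6 7 / 8 3 4 5 6 7 9 1 2 / 7 6 2 9 3 1 4 8 5 / 2 7 8 3 1 9 6 5 4 / 1 4 6 7 8 5 2 9 3 / 3 5 9 2 4 6 8 7 1 / 6 1 7 4 9 3 5 2 8 / 4 8 5 6 7 2 1 3 9 / 9 2 3 1 5 8 7 4 6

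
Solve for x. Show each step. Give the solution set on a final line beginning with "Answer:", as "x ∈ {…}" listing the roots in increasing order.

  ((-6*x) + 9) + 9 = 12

Step 1. [((-6*x) + 9) + 9 = 12] subtract 9: x sits inside (… + 9), so sub: (-6*x) + 9 = 3.
Step 2. [(-6*x) + 9 = 3] subtract 9: x sits inside (… + 9). So sub: -6*x = -6.
Step 3. [-6*x = -6] leading coefficient -6: divide by -6 ⇒ div: x = 1.

Answer: x ∈ {1}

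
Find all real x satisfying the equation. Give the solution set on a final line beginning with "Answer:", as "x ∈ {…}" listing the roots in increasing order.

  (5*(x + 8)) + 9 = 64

Step 1. [(5*(x + 8)) + 9 = 64] subtract 9: x sits inside (… + 9) ⇒ sub: 5*(x + 8) = 55.
Step 2. [5*(x + 8) = 55] leading coefficient 5: divide by 5, so div: x + 8 = 11.
Step 3. [x + 8 = 11] the outer +8 inverts by subtracting 8 ⇒ sub: x = 3.

Answer: x ∈ {3}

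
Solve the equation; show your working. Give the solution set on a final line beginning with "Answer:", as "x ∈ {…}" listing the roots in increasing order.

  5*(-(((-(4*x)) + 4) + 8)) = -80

Step 1. [5*(-(((-(4*x)) + 4) + 8)) = -80] divide by the outer 5. So div: -(((-(4*x)) + 4) + 8) = -16.
Step 2. [-(((-(4*x)) + 4) + 8) = -16] flip signs both sides. So neg: ((-(4*x)) + 4) + 8 = 16.
Step 3. [((-(4*x)) + 4) + 8 = 16] peel the +8: subtract 8 from each side, so sub: (-(4*x)) + 4 = 8.
Step 4. [(-(4*x)) + 4 = 8] +4 is outermost — subtract 4 both sides, so sub: -(4*x) = 4.
Step 5. [-(4*x) = 4] flip signs both sides. So neg: 4*x = -4.
Step 6. [4*x = -4] LHS = 4·(…); ÷4 both sides. So div: x = -1.

Answer: x ∈ {-1}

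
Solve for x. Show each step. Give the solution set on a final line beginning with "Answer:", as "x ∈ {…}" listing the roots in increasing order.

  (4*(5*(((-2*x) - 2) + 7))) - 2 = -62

Step 1. [(4*(5*(((-2*x) - 2) + 7))) - 2 = -62] peel the -2: add 2 from each side. So sub: 4*(5*(((-2*x) - 2) + 7)) = -60.
Step 2. [4*(5*(((-2*x) - 2) + 7)) = -60] divide by the outer 4, so div: 5*(((-2*x) - 2) + 7) = -15.
Step 3. [5*(((-2*x) - 2) + 7) = -15] 5 out front; divide by 5, so div: ((-2*x) - 2) + 7 = -3.
Step 4. [((-2*x) - 2) + 7 = -3] +7 is outermost — subtract 7 both sides. So sub: (-2*x) - 2 = -10.
Step 5. [(-2*x) - 2 = -10] -2 divides every term; factor it out ⇒ factor: x + 1 = 5.
Step 6. [x + 1 = 5] +1 is outermost — subtract 1 both sides, so sub: x = 4.

Answer: x ∈ {4}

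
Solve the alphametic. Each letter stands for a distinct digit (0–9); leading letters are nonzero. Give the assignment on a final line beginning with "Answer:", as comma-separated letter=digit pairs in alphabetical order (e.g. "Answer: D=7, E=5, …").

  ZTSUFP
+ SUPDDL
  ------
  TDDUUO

Step 1. [col 1: P + L ≡ O (mod 10)] column 1 (P + L ≡ O (mod 10), carry-in 0) doesn't pin P yet; pick P=9 and continue. So P=9.
Step 2. [col 1: P + L ≡ O (mod 10)] L=8 is one option consistent with column 1 (P + L ≡ O (mod 10), carry-in 0) — take it, so L=8.
Step 3. [col 1: P + L ≡ O (mod 10)] in column 1 we have P+L≡O with carry-in 0; given P=9, L=8 and digits 8,9 already taken and all letters distinct, that pins O to 7, so O=7.
Step 4. [col 2: F + D ≡ U (mod 10)] column 2 (F + D ≡ U (mod 10), carry-in 1) doesn't pin F yet; pick F=2 and continue, so F=2.
Step 5. [col 2: F + D ≡ U (mod 10)] several values work for D in column 2 (F + D ≡ U (mod 10), carry-in 1); try D=0 ⇒ D=0.
Step 6. [col 2: F + D ≡ U (mod 10)] column 2: given F=2, D=0, carry-in 1, and digits 0,2,7,8,9 already taken and all letters distinct, F+D≡U (mod 10) forces U=3, so U=3.
Step 7. [col 4: S + P ≡ D (mod 10)] from column 4 (P=9, D=0, carry-in 0, digits 0,2,3,7,8,9 already taken and all letters distinct): S must equal 1. So S=1.
Step 8. [col 5: T + U ≡ D (mod 10)] from column 5 (U=3, D=0, carry-in 1, digits 0,1,2,3,7,8,9 already taken and all letters distinct): T must equal 6 ⇒ T=6.
Step 9. [col 6: Z + S ≡ T (mod 10)] column 6 reads Z+S+carry(1)=T with S=1, T=6; with digits 0,1,2,3,6,7,8,9 already taken and all letters distinct, the only value for Z is 4. So Z=4.

Answer: D=0, F=2, L=8, O=7, P=9, S=1, T=6, U=3, Z=4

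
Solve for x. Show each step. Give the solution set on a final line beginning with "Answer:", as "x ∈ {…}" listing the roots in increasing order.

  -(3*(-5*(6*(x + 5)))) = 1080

Step 1. [-(3*(-5*(6*(x + 5)))) = 1080] leading − — multiply by −1 ⇒ neg: 3*(-5*(6*(x + 5))) = -1080.
Step 2. [3*(-5*(6*(x + 5))) = -1080] 3 out front; divide by 3 ⇒ div: -5*(6*(x + 5)) = -360.
Step 3. [-5*(6*(x + 5)) = -360] LHS = -5·(…); ÷-5 both sides ⇒ div: 6*(x + 5) = 72.
Step 4. [6*(x + 5) = 72] LHS = 6·(…); ÷6 both sides ⇒ div: x + 5 = 12.
Step 5. [x + 5 = 12] subtract 5: x sits inside (… + 5) ⇒ sub: x = 7.

Answer: x ∈ {7}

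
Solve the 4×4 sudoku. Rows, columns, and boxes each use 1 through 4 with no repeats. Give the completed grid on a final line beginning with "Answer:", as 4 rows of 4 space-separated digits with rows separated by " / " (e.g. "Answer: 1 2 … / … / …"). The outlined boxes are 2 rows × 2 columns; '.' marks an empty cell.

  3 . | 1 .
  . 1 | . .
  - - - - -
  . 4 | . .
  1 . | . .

Step 1. [r1c4∈{2,4}] in row 1, 4 fits only at r1c4 ⇒ r1c4=4.
Step 2. [r3c1∈{2}] r3c1's peers cover all but 2. So r3c1=2.
Step 3. [r3c3∈{3}] only 3 remains possible at r3c3. So r3c3=3.
Step 4. [r4c4∈{2}] only 2 remains possible at r4c4. So r4c4=2.
Step 5. [r3c4∈{1}] r3c4 has the single candidate 1, so r3c4=1.
Step 6. [r2c4∈{3}] only 3 remains possible at r2c4. So r2c4=3.
Step 7. [r2c3∈{2}] r2c3 has the single candidate 2, so r2c3=2.
Step 8. [r1c2∈{2}] nothing but 2 survives at r1c2. So r1c2=2.
Step 9. [r4c2∈{3}] nothing but 3 survives at r4c2, so r4c2=3.
Step 10. [r4c3∈{4}] r4c3's peers cover all but 4 ⇒ r4c3=4.
Step 11. [r2c1∈{4}] r2c1's peers cover all but 4 ⇒ r2c1=4.

Answer: 3 2 1 4 / 4 1 2 3 / 2 4 3 1 / 1 3 4 2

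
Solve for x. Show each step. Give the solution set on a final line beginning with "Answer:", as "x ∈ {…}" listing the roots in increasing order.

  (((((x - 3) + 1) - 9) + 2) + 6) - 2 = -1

Step 1. [(((((x - 3) + 1) - 9) + 2) + 6) - 2 = -1] 2 comes off first (add 2). So sub: ((((x - 3) + 1) - 9) + 2) + 6 = 1.
Step 2. [((((x - 3) + 1) - 9) + 2) + 6 = 1] 6 comes off first (subtract 6). So sub: (((x - 3) + 1) - 9) + 2 = -5.
Step 3. [(((x - 3) + 1) - 9) + 2 = -5] subtract 2: x sits inside (… + 2) ⇒ sub: ((x - 3) + 1) - 9 = -7.
Step 4. [((x - 3) + 1) - 9 = -7] peel the -9: add 9 from each side ⇒ sub: (x - 3) + 1 = 2.
Step 5. [(x - 3) + 1 = 2] peel the +1: subtract 1 from each side ⇒ sub: x - 3 = 1.
Step 6. [x - 3 = 1] 3 comes off first (add 3), so sub: x = 4.

Answer: x ∈ {4}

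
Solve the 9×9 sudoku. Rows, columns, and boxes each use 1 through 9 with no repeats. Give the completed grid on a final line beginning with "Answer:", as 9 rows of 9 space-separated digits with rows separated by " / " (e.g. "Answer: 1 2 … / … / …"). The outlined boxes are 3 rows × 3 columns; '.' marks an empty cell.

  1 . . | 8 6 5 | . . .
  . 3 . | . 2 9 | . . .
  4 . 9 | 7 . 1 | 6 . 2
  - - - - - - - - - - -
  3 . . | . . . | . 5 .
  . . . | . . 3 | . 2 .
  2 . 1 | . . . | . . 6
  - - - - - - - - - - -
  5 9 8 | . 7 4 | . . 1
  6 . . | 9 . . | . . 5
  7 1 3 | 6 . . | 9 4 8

Step 1. [r1c9∈{3,4,7,9}] col 9 places 3 nowhere but r1c9 ⇒ r1c9=3.
Step 2. [r1c7∈{4,7}] r1c7 is the only open cell in row 1 admitting 4 ⇒ r1c7=4.
Step 3. [r2c9∈{7}] r2c9 is down to just 7 ⇒ r2c9=7.
Step 4. [r4c6∈{2,6,7,8}] col 6 places 6 nowhere but r4c6. So r4c6=6.
Step 5. [r5c2∈{4,5,6,7,8}] 6 has one home in col 2: r5c2. So r5c2=6.
Step 6. [r6c6∈{7,8}] col 6 places 7 nowhere but r6c6. So r6c6=7.
Step 7. [r2c1∈{8}] r2c1's peers cover all but 8, so r2c1=8.
Step 8. [r8c5∈{1,3,8}] row 8 places 1 nowhere but r8c5 ⇒ r8c5=1.
Step 9. [r4c4∈{1,2,4}] row 4 places 2 nowhere but r4c4, so r4c4=2.
Step 10. [r4c7∈{1,7,8}] 1 has one home in row 4: r4c7 ⇒ r4c7=1.
Step 11. [r5c7∈{7,8}] across box 6, 7 lands solely at r5c7. So r5c7=7.
Step 12. [r5c5∈{4,5,8,9}] across row 5, 8 lands solely at r5c5, so r5c5=8.
Step 13. [r4c2∈{4,7,8}] r4c2 is the only open cell in row 4 admitting 8. So r4c2=8.
Step 14. [r1c2∈{2,7}] in col 2, 7 fits only at r1c2. So r1c2=7.
Step 15. [r8c2∈{2,4}] in col 2, 2 fits only at r8c2, so r8c2=2.
Step 16. [r6c2∈{4,5}] in col 2, 4 fits only at r6c2, so r6c2=4.
Step 17. [r8c7∈{3}] r8c7 is down to just 3. So r8c7=3.
Step 18. [r4c5∈{4,9}] 4 has one home in col 5: r4c5 ⇒ r4c5=4.
Step 19. [r4c9∈{9}] r4c9 is down to just 9 ⇒ r4c9=9.
Step 20. [r6c4∈{5}] r6c4's peers cover all but 5. So r6c4=5.
Step 21. [r2c3∈{5,6}] in row 2, 6 fits only at r2c3 ⇒ r2c3=6.
Step 22. [r6c7∈{8}] r6c7's peers cover all but 8, so r6c7=8.
Step 23. [r5c4∈{1}] only 1 remains possible at r5c4. So r5c4=1.
Step 24. [r2c8∈{1}] only 1 remains possible at r2c8, so r2c8=1.
Step 25. [r3c2∈{5}] only 5 remains possible at r3c2, so r3c2=5.
Step 26. [r2c4∈{4}] r2c4 is down to just 4. So r2c4=4.
Step 27. [r4c3∈{7}] nothing but 7 survives at r4c3 ⇒ r4c3=7.
Step 28. [r7c8∈{6}] r7c8 has the single candidate 6, so r7c8=6.
Step 29. [r9c5∈{5}] r9c5's peers cover all but 5 ⇒ r9c5=5.
Step 30. [r8c3∈{4}] nothing but 4 survives at r8c3. So r8c3=4.
Step 31. [r5c1∈{9}] r5c1 is down to just 9 ⇒ r5c1=9.
Step 32. [r7c4∈{3}] only 3 remains possible at r7c4, so r7c4=3.
Step 33. [r8c6∈{8}] r8c6's peers cover all but 8. So r8c6=8.
Step 34. [r7c7∈{2}] r7c7 has the single candidate 2. So r7c7=2.
Step 35. [r1c3∈{2}] r1c3 is down to just 2. So r1c3=2.
Step 36. [r3c8∈{8}] r3c8 has the single candidate 8. So r3c8=8.
Step 37. [r2c7∈{5}] r2c7 has the single candidate 5 ⇒ r2c7=5.
Step 38. [r5c3∈{5}] r5c3 is down to just 5 ⇒ r5c3=5.
Step 39. [r6c5∈{9}] r6c5's peers cover all but 9 ⇒ r6c5=9.
Step 40. [r6c8∈{3}] r6c8's peers cover all but 3. So r6c8=3.
Step 41. [r9c6∈{2}] r9c6's peers cover all but 2. So r9c6=2.
Step 42. [r1c8∈{9}] r1c8 has the single candidate 9 ⇒ r1c8=9.
Step 43. [r3c5∈{3}] nothing but 3 survives at r3c5. So r3c5=3.
Step 44. [r8c8∈{7}] r8c8 is down to just 7, so r8c8=7.
Step 45. [r5c9∈{4}] only 4 remains possible at r5c9 ⇒ r5c9=4.

Answer: 1 7 2 8 6 5 4 9 3 / 8 3 6 4 2 9 5 1 7 / 4 5 9 7 3 1 6 8 2 / 3 8 7 2 4 6 1 5 9 / 9 6 5 1 8 3 7 2 4 / 2 4 1 5 9 7 8 3 6 / 5 9 8 3 7 4 2 6 1 / 6 2 4 9 1 8 3 7 5 / 7 1 3 6 5 2 9 4 8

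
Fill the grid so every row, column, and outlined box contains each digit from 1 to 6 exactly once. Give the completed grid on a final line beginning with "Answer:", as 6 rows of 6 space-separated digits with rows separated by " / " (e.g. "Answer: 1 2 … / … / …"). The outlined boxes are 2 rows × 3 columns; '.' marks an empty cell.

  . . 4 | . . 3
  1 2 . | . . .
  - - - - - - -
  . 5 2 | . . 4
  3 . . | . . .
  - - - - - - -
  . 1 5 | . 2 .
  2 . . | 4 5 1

Step 1. [r3c1∈{6}] only 6 remains possible at r3c1, so r3c1=6.
Step 2. [r1c4∈{1,2,5,6}] 2 has one home in row 1: r1c4. So r1c4=2.
Step 3. [r5c6∈{6}] nothing but 6 survives at r5c6, so r5c6=6.
Step 4. [r1c2∈{6}] nothing but 6 survives at r1c2. So r1c2=6.
Step 5. [r1c5∈{1}] r1c5 has the single candidate 1. So r1c5=1.
Step 6. [r4c5∈{6}] r4c5's peers cover all but 6. So r4c5=6.
Step 7. [r3c4∈{1,3}] across row 3, 1 lands solely at r3c4 ⇒ r3c4=1.
Step 8. [r2c6∈{5}] r2c6 has the single candidate 5, so r2c6=5.
Step 9. [r6c3∈{3,6}] across row 6, 6 lands solely at r6c3, so r6c3=6.
Step 10. [r4c3∈{1}] r4c3's peers cover all but 1, so r4c3=1.
Step 11. [r4c6∈{2}] r4c6 is down to just 2. So r4c6=2.
Step 12. [r6c2∈{3}] nothing but 3 survives at r6c2, so r6c2=3.
Step 13. [r4c2∈{4}] nothing but 4 survives at r4c2. So r4c2=4.
Step 14. [r2c3∈{3}] r2c3 is down to just 3. So r2c3=3.
Step 15. [r4c4∈{5}] only 5 remains possible at r4c4 ⇒ r4c4=5.
Step 16. [r2c4∈{6}] r2c4 is down to just 6, so r2c4=6.
Step 17. [r2c5∈{4}] r2c5 has the single candidate 4, so r2c5=4.
Step 18. [r3c5∈{3}] r3c5 has the single candidate 3. So r3c5=3.
Step 19. [r1c1∈{5}] r1c1's peers cover all but 5 ⇒ r1c1=5.
Step 20. [r5c1∈{4}] r5c1 is down to just 4, so r5c1=4.
Step 21. [r5c4∈{3}] only 3 remains possible at r5c4. So r5c4=3.

Answer: 5 6 4 2 1 3 / 1 2 3 6 4 5 / 6 5 2 1 3 4 / 3 4 1 5 6 2 / 4 1 5 3 2 6 / 2 3 6 4 5 1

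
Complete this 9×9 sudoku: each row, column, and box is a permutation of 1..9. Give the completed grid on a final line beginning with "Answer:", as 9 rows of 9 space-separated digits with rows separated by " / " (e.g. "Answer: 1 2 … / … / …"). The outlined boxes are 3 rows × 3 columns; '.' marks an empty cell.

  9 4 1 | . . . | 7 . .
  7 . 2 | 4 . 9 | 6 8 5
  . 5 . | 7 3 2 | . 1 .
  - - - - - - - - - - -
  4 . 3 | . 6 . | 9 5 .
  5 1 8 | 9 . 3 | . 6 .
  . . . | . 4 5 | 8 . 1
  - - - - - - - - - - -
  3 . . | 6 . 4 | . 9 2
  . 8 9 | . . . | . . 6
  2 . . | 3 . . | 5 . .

Step 1. [r7c2∈{7}] r7c2's peers cover all but 7 ⇒ r7c2=7.
Step 2. [r7c5∈{1,5,8}] in row 7, 8 fits only at r7c5, so r7c5=8.
Step 3. [r6c4∈{2}] nothing but 2 survives at r6c4, so r6c4=2.
Step 4. [r4c9∈{7}] only 7 remains possible at r4c9. So r4c9=7.
Step 5. [r8c1∈{1}] nothing but 1 survives at r8c1 ⇒ r8c1=1.
Step 6. [r8c6∈{7}] r8c6 has the single candidate 7, so r8c6=7.
Step 7. [r9c3∈{4,6}] col 3 places 4 nowhere but r9c3. So r9c3=4.
Step 8. [r3c7∈{4}] only 4 remains possible at r3c7. So r3c7=4.
Step 9. [r6c1∈{6}] r6c1 has the single candidate 6, so r6c1=6.
Step 10. [r9c6∈{1}] r9c6 has the single candidate 1, so r9c6=1.
Step 11. [r8c4∈{5}] r8c4's peers cover all but 5 ⇒ r8c4=5.
Step 12. [r6c8∈{3}] r6c8 is down to just 3. So r6c8=3.
Step 13. [r4c6∈{8}] only 8 remains possible at r4c6. So r4c6=8.
Step 14. [r9c2∈{6}] r9c2 is down to just 6, so r9c2=6.
Step 15. [r1c6∈{6}] r1c6 has the single candidate 6. So r1c6=6.
Step 16. [r5c5∈{7}] r5c5 has the single candidate 7, so r5c5=7.
Step 17. [r1c5∈{5}] r1c5 is down to just 5 ⇒ r1c5=5.
Step 18. [r2c2∈{3}] r2c2's peers cover all but 3, so r2c2=3.
Step 19. [r8c5∈{2}] r8c5 is down to just 2. So r8c5=2.
Step 20. [r8c7∈{3}] r8c7 is down to just 3, so r8c7=3.
Step 21. [r1c9∈{3}] r1c9 has the single candidate 3. So r1c9=3.
Step 22. [r8c8∈{4}] r8c8 is down to just 4 ⇒ r8c8=4.
Step 23. [r6c2∈{9}] r6c2's peers cover all but 9, so r6c2=9.
Step 24. [r6c3∈{7}] r6c3's peers cover all but 7. So r6c3=7.
Step 25. [r1c8∈{2}] r1c8 has the single candidate 2, so r1c8=2.
Step 26. [r7c7∈{1}] only 1 remains possible at r7c7 ⇒ r7c7=1.
Step 27. [r1c4∈{8}] nothing but 8 survives at r1c4. So r1c4=8.
Step 28. [r4c4∈{1}] r4c4's peers cover all but 1. So r4c4=1.
Step 29. [r5c9∈{4}] r5c9's peers cover all but 4. So r5c9=4.
Step 30. [r5c7∈{2}] r5c7 has the single candidate 2. So r5c7=2.
Step 31. [r3c9∈{9}] only 9 remains possible at r3c9. So r3c9=9.
Step 32. [r4c2∈{2}] nothing but 2 survives at r4c2 ⇒ r4c2=2.
Step 33. [r9c8∈{7}] only 7 remains possible at r9c8. So r9c8=7.
Step 34. [r2c5∈{1}] nothing but 1 survives at r2c5. So r2c5=1.
Step 35. [r9c9∈{8}] only 8 remains possible at r9c9, so r9c9=8.
Step 36. [r3c3∈{6}] only 6 remains possible at r3c3. So r3c3=6.
Step 37. [r9c5∈{9}] nothing but 9 survives at r9c5. So r9c5=9.
Step 38. [r3c1∈{8}] r3c1 has the single candidate 8, so r3c1=8.
Step 39. [r7c3∈{5}] nothing but 5 survives at r7c3, so r7c3=5.

Answer: 9 4 1 8 5 6 7 2 3 / 7 3 2 4 1 9 6 8 5 / 8 5 6 7 3 2 4 1 9 / 4 2 3 1 6 8 9 5 7 / 5 1 8 9 7 3 2 6 4 / 6 9 7 2 4 5 8 3 1 / 3 7 5 6 8 4 1 9 2 / 1 8 9 5 2 7 3 4 6 / 2 6 4 3 9 1 5 7 8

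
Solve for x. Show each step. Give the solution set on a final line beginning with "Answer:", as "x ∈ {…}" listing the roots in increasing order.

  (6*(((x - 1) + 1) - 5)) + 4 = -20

Step 1. [(6*(((x - 1) + 1) - 5)) + 4 = -20] subtract 4: x sits inside (… + 4) ⇒ sub: 6*(((x - 1) + 1) - 5) = -24.
Step 2. [6*(((x - 1) + 1) - 5) = -24] 6·(inner) — divide through by 6, so div: ((x - 1) + 1) - 5 = -4.
Step 3. [((x - 1) + 1) - 5 = -4] peel the -5: add 5 from each side, so sub: (x - 1) + 1 = 1.
Step 4. [(x - 1) + 1 = 1] the outer +1 inverts by subtracting 1 ⇒ sub: x - 1 = 0.
Step 5. [x - 1 = 0] the outer -1 inverts by adding 1 ⇒ sub: x = 1.

Answer: x ∈ {1}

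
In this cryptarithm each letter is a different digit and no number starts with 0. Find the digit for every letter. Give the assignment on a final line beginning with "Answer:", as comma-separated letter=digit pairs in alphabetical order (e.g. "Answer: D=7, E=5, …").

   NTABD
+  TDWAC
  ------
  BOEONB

Step 1. [col 1: D + C ≡ B (mod 10)] column 1 (D + C ≡ B (mod 10), carry-in 0) doesn't pin C yet; pick C=8 and continue ⇒ C=8.
Step 2. [col 1: D + C ≡ B (mod 10)] several values work for D in column 1 (D + C ≡ B (mod 10), carry-in 0); try D=3. So D=3.
Step 3. [col 1: D + C ≡ B (mod 10)] in column 1 we have D+C≡B with carry-in 0; given D=3, C=8 and digits 3,8 already taken and all letters distinct, that pins B to 1, so B=1.
Step 4. [col 2: B + A ≡ N (mod 10)] column 2 (B + A ≡ N (mod 10), carry-in 1) doesn't pin A yet; pick A=5 and continue ⇒ A=5.
Step 5. [col 2: B + A ≡ N (mod 10)] column 2: given B=1, A=5, carry-in 1, and digits 1,3,5,8 already taken and all letters distinct, B+A≡N (mod 10) forces N=7. So N=7.
Step 6. [col 3: A + W ≡ O (mod 10)] column 3 (A + W ≡ O (mod 10), carry-in 0) doesn't pin O yet; pick O=4 and continue ⇒ O=4.
Step 7. [col 3: A + W ≡ O (mod 10)] in column 3 we have A+W≡O with carry-in 0; given A=5, O=4 and digits 1,3,4,5,7,8 already taken and all letters distinct, that pins W to 9, so W=9.
Step 8. [col 4: T + D ≡ E (mod 10)] several values work for T in column 4 (T + D ≡ E (mod 10), carry-in 1); try T=6. So T=6.
Step 9. [col 4: T + D ≡ E (mod 10)] column 4 reads T+D+carry(1)=E with T=6, D=3; with digits 1,3,4,5,6,7,8,9 already taken and all letters distinct, the only value for E is 0 ⇒ E=0.

Answer: A=5, B=1, C=8, D=3, E=0, N=7, O=4, T=6, W=9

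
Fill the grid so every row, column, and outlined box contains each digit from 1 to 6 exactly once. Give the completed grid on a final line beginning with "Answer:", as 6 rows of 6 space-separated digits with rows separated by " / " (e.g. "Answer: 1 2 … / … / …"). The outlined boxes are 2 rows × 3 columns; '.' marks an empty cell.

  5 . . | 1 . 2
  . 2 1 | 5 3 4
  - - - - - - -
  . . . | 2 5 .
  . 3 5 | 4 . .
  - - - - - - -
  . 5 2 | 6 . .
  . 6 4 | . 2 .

Step 1. [r3c2∈{1,4}] col 2 places 1 nowhere but r3c2. So r3c2=1.
Step 2. [r3c3∈{6}] r3c3 has the single candidate 6, so r3c3=6.
Step 3. [r6c4∈{3}] r6c4 has the single candidate 3. So r6c4=3.
Step 4. [r5c6∈{1}] only 1 remains possible at r5c6. So r5c6=1.
Step 5. [r1c5∈{6}] r1c5's peers cover all but 6 ⇒ r1c5=6.
Step 6. [r2c1∈{6}] r2c1 has the single candidate 6, so r2c1=6.
Step 7. [r5c5∈{4}] r5c5 has the single candidate 4 ⇒ r5c5=4.
Step 8. [r6c6∈{5}] r6c6's peers cover all but 5. So r6c6=5.
Step 9. [r3c6∈{3}] nothing but 3 survives at r3c6, so r3c6=3.
Step 10. [r4c1∈{2}] r4c1 is down to just 2 ⇒ r4c1=2.
Step 11. [r5c1∈{3}] r5c1 is down to just 3 ⇒ r5c1=3.
Step 12. [r1c2∈{4}] r1c2 has the single candidate 4. So r1c2=4.
Step 13. [r4c5∈{1}] r4c5 has the single candidate 1 ⇒ r4c5=1.
Step 14. [r4c6∈{6}] r4c6 is down to just 6. So r4c6=6.
Step 15. [r3c1∈{4}] nothing but 4 survives at r3c1. So r3c1=4.
Step 16. [r1c3∈{3}] r1c3 has the single candidate 3, so r1c3=3.
Step 17. [r6c1∈{1}] r6c1's peers cover all but 1, so r6c1=1.

Answer: 5 4 3 1 6 2 / 6 2 1 5 3 4 / 4 1 6 2 5 3 / 2 3 5 4 1 6 / 3 5 2 6 4 1 / 1 6 4 3 2 5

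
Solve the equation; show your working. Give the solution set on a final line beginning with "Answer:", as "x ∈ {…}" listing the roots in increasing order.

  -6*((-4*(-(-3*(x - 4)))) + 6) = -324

Step 1. [-6*((-4*(-(-3*(x - 4)))) + 6) = -324] divide by the outer -6 ⇒ div: (-4*(-(-3*(x - 4)))) + 6 = 54.
Step 2. [(-4*(-(-3*(x - 4)))) + 6 = 54] +6 is outermost — subtract 6 both sides. So sub: -4*(-(-3*(x - 4))) = 48.
Step 3. [-4*(-(-3*(x - 4))) = 48] -4·(inner) — divide through by -4, so div: -(-3*(x - 4)) = -12.
Step 4. [-(-3*(x - 4)) = -12] flip signs both sides. So neg: -3*(x - 4) = 12.
Step 5. [-3*(x - 4) = 12] LHS = -3·(…); ÷-3 both sides. So div: x - 4 = -4.
Step 6. [x - 4 = -4] -4 is outermost — add 4 both sides, so sub: x = 0.

Answer: x ∈ {0}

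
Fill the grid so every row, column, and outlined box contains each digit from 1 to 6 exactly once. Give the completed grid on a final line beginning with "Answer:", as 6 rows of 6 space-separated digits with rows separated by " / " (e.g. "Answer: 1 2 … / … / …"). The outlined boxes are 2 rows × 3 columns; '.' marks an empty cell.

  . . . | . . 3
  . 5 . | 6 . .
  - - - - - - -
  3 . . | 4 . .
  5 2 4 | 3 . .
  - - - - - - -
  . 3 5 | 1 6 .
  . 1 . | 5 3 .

Step 1. [r3c3∈{1,6}] 1 has one home in box 3: r3c3, so r3c3=1.
Step 2. [r1c4∈{2}] r1c4's peers cover all but 2, so r1c4=2.
Step 3. [r1c2∈{4,6}] col 2 places 4 nowhere but r1c2, so r1c2=4.
Step 4. [r3c6∈{2,5,6}] in col 6, 5 fits only at r3c6. So r3c6=5.
Step 5. [r4c5∈{1}] r4c5 has the single candidate 1. So r4c5=1.
Step 6. [r1c1∈{1,6}] in row 1, 1 fits only at r1c1 ⇒ r1c1=1.
Step 7. [r2c1∈{2}] only 2 remains possible at r2c1. So r2c1=2.
Step 8. [r5c1∈{4}] r5c1 is down to just 4. So r5c1=4.
Step 9. [r6c6∈{2,4}] in row 6, 4 fits only at r6c6 ⇒ r6c6=4.
Step 10. [r6c1∈{6}] r6c1's peers cover all but 6, so r6c1=6.
Step 11. [r1c3∈{6}] r1c3's peers cover all but 6, so r1c3=6.
Step 12. [r6c3∈{2}] r6c3 is down to just 2, so r6c3=2.
Step 13. [r3c5∈{2}] r3c5 is down to just 2 ⇒ r3c5=2.
Step 14. [r1c5∈{5}] r1c5's peers cover all but 5, so r1c5=5.
Step 15. [r3c2∈{6}] r3c2's peers cover all but 6. So r3c2=6.
Step 16. [r4c6∈{6}] only 6 remains possible at r4c6, so r4c6=6.
Step 17. [r5c6∈{2}] r5c6 is down to just 2 ⇒ r5c6=2.
Step 18. [r2c3∈{3}] r2c3's peers cover all but 3 ⇒ r2c3=3.
Step 19. [r2c6∈{1}] r2c6 is down to just 1. So r2c6=1.
Step 20. [r2c5∈{4}] only 4 remains possible at r2c5. So r2c5=4.

Answer: 1 4 6 2 5 3 / 2 5 3 6 4 1 / 3 6 1 4 2 5 / 5 2 4 3 1 6 / 4 3 5 1 6 2 / 6 1 2 5 3 4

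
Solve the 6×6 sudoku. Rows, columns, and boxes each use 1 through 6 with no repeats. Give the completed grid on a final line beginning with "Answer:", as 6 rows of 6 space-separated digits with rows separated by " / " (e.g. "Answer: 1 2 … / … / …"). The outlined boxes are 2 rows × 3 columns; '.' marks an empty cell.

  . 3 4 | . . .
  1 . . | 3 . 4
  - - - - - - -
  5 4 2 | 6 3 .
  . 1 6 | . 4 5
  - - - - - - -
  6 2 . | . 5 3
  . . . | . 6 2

Step 1. [r6c3∈{1,3,5}] in col 3, 3 fits only at r6c3 ⇒ r6c3=3.
Step 2. [r6c4∈{1,4}] 1 has one home in row 6: r6c4. So r6c4=1.
Step 3. [r1c1∈{2}] only 2 remains possible at r1c1, so r1c1=2.
Step 4. [r3c6∈{1}] r3c6 has the single candidate 1, so r3c6=1.
Step 5. [r2c2∈{5,6}] in row 2, 6 fits only at r2c2, so r2c2=6.
Step 6. [r5c4∈{4}] only 4 remains possible at r5c4, so r5c4=4.
Step 7. [r1c5∈{1}] r1c5's peers cover all but 1 ⇒ r1c5=1.
Step 8. [r2c3∈{5}] r2c3 has the single candidate 5, so r2c3=5.
Step 9. [r5c3∈{1}] r5c3's peers cover all but 1, so r5c3=1.
Step 10. [r1c4∈{5}] nothing but 5 survives at r1c4 ⇒ r1c4=5.
Step 11. [r6c2∈{5}] only 5 remains possible at r6c2. So r6c2=5.
Step 12. [r4c4∈{2}] nothing but 2 survives at r4c4, so r4c4=2.
Step 13. [r4c1∈{3}] only 3 remains possible at r4c1, so r4c1=3.
Step 14. [r2c5∈{2}] r2c5 is down to just 2 ⇒ r2c5=2.
Step 15. [r1c6∈{6}] only 6 remains possible at r1c6 ⇒ r1c6=6.
Step 16. [r6c1∈{4}] r6c1's peers cover all but 4, so r6c1=4.

Answer: 2 3 4 5 1 6 / 1 6 5 3 2 4 / 5 4 2 6 3 1 / 3 1 6 2 4 5 / 6 2 1 4 5 3 / 4 5 3 1 6 2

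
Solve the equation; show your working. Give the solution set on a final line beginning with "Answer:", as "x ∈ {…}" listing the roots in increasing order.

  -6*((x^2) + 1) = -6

Step 1. [-6*((x^2) + 1) = -6] -6·(inner) — divide through by -6. So div: (x^2) + 1 = 1.
Step 2. [(x^2) + 1 = 1] +1 is outermost — subtract 1 both sides, so sub: x^2 = 0.
Step 3. [x^2 = 0] LHS squared, RHS 0 ≥ 0: apply √ (±), so sqrt: x = 0.

Answer: x ∈ {0}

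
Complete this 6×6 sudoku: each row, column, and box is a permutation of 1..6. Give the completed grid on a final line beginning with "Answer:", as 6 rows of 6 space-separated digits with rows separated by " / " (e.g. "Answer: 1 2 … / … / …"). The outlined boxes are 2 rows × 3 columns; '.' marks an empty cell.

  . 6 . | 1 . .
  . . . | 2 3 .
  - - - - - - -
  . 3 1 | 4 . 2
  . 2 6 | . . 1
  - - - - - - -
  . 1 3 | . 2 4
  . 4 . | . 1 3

Step 1. [r3c1∈{5}] r3c1 has the single candidate 5. So r3c1=5.
Step 2. [r6c3∈{2,5}] r6c3 is the only open cell in box 5 admitting 5 ⇒ r6c3=5.
Step 3. [r1c5∈{4,5}] col 5 places 4 nowhere but r1c5 ⇒ r1c5=4.
Step 4. [r6c4∈{6}] r6c4 has the single candidate 6 ⇒ r6c4=6.
Step 5. [r5c4∈{5}] nothing but 5 survives at r5c4. So r5c4=5.
Step 6. [r1c6∈{5}] nothing but 5 survives at r1c6. So r1c6=5.
Step 7. [r1c3∈{2}] nothing but 2 survives at r1c3 ⇒ r1c3=2.
Step 8. [r4c1∈{4}] nothing but 4 survives at r4c1 ⇒ r4c1=4.
Step 9. [r2c3∈{4}] nothing but 4 survives at r2c3, so r2c3=4.
Step 10. [r4c5∈{5}] r4c5 is down to just 5 ⇒ r4c5=5.
Step 11. [r6c1∈{2}] nothing but 2 survives at r6c1 ⇒ r6c1=2.
Step 12. [r3c5∈{6}] r3c5 is down to just 6, so r3c5=6.
Step 13. [r1c1∈{3}] r1c1 has the single candidate 3, so r1c1=3.
Step 14. [r2c2∈{5}] r2c2's peers cover all but 5 ⇒ r2c2=5.
Step 15. [r2c1∈{1}] r2c1's peers cover all but 1 ⇒ r2c1=1.
Step 16. [r5c1∈{6}] nothing but 6 survives at r5c1 ⇒ r5c1=6.
Step 17. [r2c6∈{6}] nothing but 6 survives at r2c6. So r2c6=6.
Step 18. [r4c4∈{3}] r4c4 has the single candidate 3 ⇒ r4c4=3.

Answer: 3 6 2 1 4 5 / 1 5 4 2 3 6 / 5 3 1 4 6 2 / 4 2 6 3 5 1 / 6 1 3 5 2 4 / 2 4 5 6 1 3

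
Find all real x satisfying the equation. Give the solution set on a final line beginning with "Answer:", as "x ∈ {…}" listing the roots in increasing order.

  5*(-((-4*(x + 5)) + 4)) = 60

Step 1. [5*(-((-4*(x + 5)) + 4)) = 60] divide by the outer 5 ⇒ div: -((-4*(x + 5)) + 4) = 12.
Step 2. [-((-4*(x + 5)) + 4) = 12] flip signs both sides, so neg: (-4*(x + 5)) + 4 = -12.
Step 3. [(-4*(x + 5)) + 4 = -12] peel the +4: subtract 4 from each side ⇒ sub: -4*(x + 5) = -16.
Step 4. [-4*(x + 5) = -16] leading coefficient -4: divide by -4. So div: x + 5 = 4.
Step 5. [x + 5 = 4] the outer +5 inverts by subtracting 5 ⇒ sub: x = -1.

Answer: x ∈ {-1}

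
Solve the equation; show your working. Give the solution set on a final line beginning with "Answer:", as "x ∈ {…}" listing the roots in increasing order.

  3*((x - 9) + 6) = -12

Step 1. [3*((x - 9) + 6) = -12] divide by the outer 3 ⇒ div: (x - 9) + 6 = -4.
Step 2. [(x - 9) + 6 = -4] peel the +6: subtract 6 from each side. So sub: x - 9 = -10.
Step 3. [x - 9 = -10] peel the -9: add 9 from each side. So sub: x = -1.

Answer: x ∈ {-1}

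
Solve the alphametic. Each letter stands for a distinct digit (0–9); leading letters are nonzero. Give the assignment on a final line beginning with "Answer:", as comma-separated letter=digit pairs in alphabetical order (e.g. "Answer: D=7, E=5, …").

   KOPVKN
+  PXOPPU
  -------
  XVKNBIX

Step 1. [col 1: N + U ≡ X (mod 10)] several values work for N in column 1 (N + U ≡ X (mod 10), carry-in 0); try N=2. So N=2.
Step 2. [col 1: N + U ≡ X (mod 10)] U=9 is one option consistent with column 1 (N + U ≡ X (mod 10), carry-in 0) — take it, so U=9.
Step 3. [col 1: N + U ≡ X (mod 10)] from column 1 (N=2, U=9, carry-in 0, digits 2,9 already taken and all letters distinct): X must equal 1. So X=1.
Step 4. [col 2: K + P ≡ I (mod 10)] no forcing yet in column 2 (carry-in 1); K=7 is free and consistent — try it. So K=7.
Step 5. [col 2: K + P ≡ I (mod 10)] column 2 (K + P ≡ I (mod 10), carry-in 1) doesn't pin P yet; pick P=6 and continue. So P=6.
Step 6. [col 2: K + P ≡ I (mod 10)] column 2: given K=7, P=6, carry-in 1, and digits 1,2,6,7,9 already taken and all letters distinct, K+P≡I (mod 10) forces I=4 ⇒ I=4.
Step 7. [col 3: V + P ≡ B (mod 10)] several values work for V in column 3 (V + P ≡ B (mod 10), carry-in 1); try V=3. So V=3.
Step 8. [col 3: V + P ≡ B (mod 10)] in column 3 we have V+P≡B with carry-in 1; given V=3, P=6 and digits 1,2,3,4,6,7,9 already taken and all letters distinct, that pins B to 0, so B=0.
Step 9. [col 4: P + O ≡ N (mod 10)] in column 4 we have P+O≡N with carry-in 1; given P=6, N=2 and digits 0,1,2,3,4,6,7,9 already taken and all letters distinct, that pins O to 5. So O=5.

Answer: B=0, I=4, K=7, N=2, O=5, P=6, U=9, V=3, X=1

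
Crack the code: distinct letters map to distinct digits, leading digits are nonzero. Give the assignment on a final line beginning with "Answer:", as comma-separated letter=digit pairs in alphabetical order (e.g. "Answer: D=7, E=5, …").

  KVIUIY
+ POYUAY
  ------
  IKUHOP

Step 1. [col 1: Y + Y ≡ P (mod 10)] P=4 is one option consistent with column 1 (Y + Y ≡ P (mod 10), carry-in 0) — take it. So P=4.
Step 2. [col 1: Y + Y ≡ P (mod 10)] column 1 (Y + Y ≡ P (mod 10), carry-in 0) doesn't pin Y yet; pick Y=2 and continue. So Y=2.
Step 3. [col 2: I + A ≡ O (mod 10)] no forcing yet in column 2 (carry-in 0); A=9 is free and consistent — try it ⇒ A=9.
Step 4. [col 2: I + A ≡ O (mod 10)] several values work for O in column 2 (I + A ≡ O (mod 10), carry-in 0); try O=7 ⇒ O=7.
Step 5. [col 2: I + A ≡ O (mod 10)] column 2 reads I+A+carry(0)=O with A=9, O=7; with digits 2,4,7,9 already taken and all letters distinct, the only value for I is 8, so I=8.
Step 6. [col 3: U + U ≡ H (mod 10)] several values work for U in column 3 (U + U ≡ H (mod 10), carry-in 1); try U=0. So U=0.
Step 7. [col 3: U + U ≡ H (mod 10)] column 3: given U=0, carry-in 1, and digits 0,2,4,7,8,9 already taken and all letters distinct, U+U≡H (mod 10) forces H=1 ⇒ H=1.
Step 8. [col 5: V + O ≡ K (mod 10)] column 5: given O=7, carry-in 1, and digits 0,1,2,4,7,8,9 already taken and all letters distinct, V+O≡K (mod 10) forces K=3 ⇒ K=3.
Step 9. [col 5: V + O ≡ K (mod 10)] column 5: given O=7, K=3, carry-in 1, and digits 0,1,2,3,4,7,8,9 already taken and all letters distinct, V+O≡K (mod 10) forces V=5 ⇒ V=5.

Answer: A=9, H=1, I=8, K=3, O=7, P=4, U=0, V=5, Y=2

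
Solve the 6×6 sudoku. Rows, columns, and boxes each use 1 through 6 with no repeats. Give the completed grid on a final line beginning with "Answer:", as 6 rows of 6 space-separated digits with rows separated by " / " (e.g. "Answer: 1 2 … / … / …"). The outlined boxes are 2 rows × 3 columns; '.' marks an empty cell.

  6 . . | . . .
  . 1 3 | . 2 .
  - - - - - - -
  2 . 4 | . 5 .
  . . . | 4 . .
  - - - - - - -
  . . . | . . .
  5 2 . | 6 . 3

Step 1. [r4c5∈{1,3,6}] col 5 places 6 nowhere but r4c5, so r4c5=6.
Step 2. [r3c6∈{1}] r3c6's peers cover all but 1 ⇒ r3c6=1.
Step 3. [r6c3∈{1}] r6c3 is down to just 1 ⇒ r6c3=1.
Step 4. [r2c4∈{5}] r2c4's peers cover all but 5, so r2c4=5.
Step 5. [r1c6∈{4}] nothing but 4 survives at r1c6, so r1c6=4.
Step 6. [r5c2∈{3,4,6}] col 2 places 4 nowhere but r5c2, so r5c2=4.
Step 7. [r5c5∈{1}] only 1 remains possible at r5c5, so r5c5=1.
Step 8. [r3c4∈{3}] only 3 remains possible at r3c4. So r3c4=3.
Step 9. [r1c2∈{5}] r1c2 has the single candidate 5. So r1c2=5.
Step 10. [r5c4∈{2}] nothing but 2 survives at r5c4. So r5c4=2.
Step 11. [r4c2∈{3}] r4c2's peers cover all but 3. So r4c2=3.
Step 12. [r2c6∈{6}] r2c6 has the single candidate 6, so r2c6=6.
Step 13. [r6c5∈{4}] r6c5 has the single candidate 4, so r6c5=4.
Step 14. [r3c2∈{6}] nothing but 6 survives at r3c2, so r3c2=6.
Step 15. [r5c3∈{6}] nothing but 6 survives at r5c3, so r5c3=6.
Step 16. [r2c1∈{4}] nothing but 4 survives at r2c1. So r2c1=4.
Step 17. [r1c5∈{3}] only 3 remains possible at r1c5 ⇒ r1c5=3.
Step 18. [r5c6∈{5}] only 5 remains possible at r5c6, so r5c6=5.
Step 19. [r1c3∈{2}] only 2 remains possible at r1c3, so r1c3=2.
Step 20. [r4c3∈{5}] r4c3 has the single candidate 5 ⇒ r4c3=5.
Step 21. [r4c6∈{2}] r4c6 is down to just 2 ⇒ r4c6=2.
Step 22. [r1c4∈{1}] r1c4's peers cover all but 1, so r1c4=1.
Step 23. [r4c1∈{1}] only 1 remains possible at r4c1. So r4c1=1.
Step 24. [r5c1∈{3}] r5c1 is down to just 3. So r5c1=3.

Answer: 6 5 2 1 3 4 / 4 1 3 5 2 6 / 2 6 4 3 5 1 / 1 3 5 4 6 2 / 3 4 6 2 1 5 / 5 2 1 6 4 3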